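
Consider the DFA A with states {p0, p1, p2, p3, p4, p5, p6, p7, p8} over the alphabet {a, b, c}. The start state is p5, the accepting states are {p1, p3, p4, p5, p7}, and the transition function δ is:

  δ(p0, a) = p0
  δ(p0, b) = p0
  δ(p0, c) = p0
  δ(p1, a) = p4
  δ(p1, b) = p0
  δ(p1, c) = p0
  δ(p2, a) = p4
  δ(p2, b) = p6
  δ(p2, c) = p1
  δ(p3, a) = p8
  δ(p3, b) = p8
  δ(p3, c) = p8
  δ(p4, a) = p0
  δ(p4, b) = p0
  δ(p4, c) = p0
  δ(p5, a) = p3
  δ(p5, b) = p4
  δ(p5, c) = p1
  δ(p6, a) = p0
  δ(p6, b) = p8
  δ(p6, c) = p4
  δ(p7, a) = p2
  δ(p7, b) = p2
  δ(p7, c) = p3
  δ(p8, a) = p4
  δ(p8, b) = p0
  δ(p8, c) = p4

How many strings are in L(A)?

The useful subgraph on states {p1, p3, p4, p5, p8} is acyclic, so L(A) is finite; the longest accepting path visits 4 useful states, giving maximum string length 3.
Counting accepting paths from p5 by length: 1 of length 0, 3 of length 1, 1 of length 2, 6 of length 3. Total 11.

11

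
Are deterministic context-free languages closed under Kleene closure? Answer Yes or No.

No

L = {c aⁿbⁿ : n≥0} ∪ {cc aⁿb²ⁿ : n≥0} is a DCFL (the number of leading c's fixes which ratio the DPDA checks), but L* is not. Every word of L starts with c, so in a factorisation of the string cc aⁱbʲ (i≥1) into words of L each factor begins at one of the two c's: either the whole string is a single word of L (forcing j = 2i), or it splits as c · (c aⁱbʲ) with c ∈ L (take n = 0) and c aⁱbʲ ∈ L (forcing j = i). Thus L* ∩ cca⁺b* = {cc aⁿbⁿ : n≥1} ∪ {cc aⁿb²ⁿ : n≥1}. A DPDA for L* would give one for this intersection with a regular set, and, started from its configuration after reading cc, one for {aⁿbⁿ : n≥1} ∪ {aⁿb²ⁿ : n≥1}, which no deterministic PDA accepts (a DPDA for it would have a single run on aⁿb²ⁿ, accepting after the prefix aⁿbⁿ and accepting again after n more b's; an ordinary PDA that simulates it on a's and b's and, at any moment when it is accepting, may switch to reading only a fresh letter d while feeding each d to the simulation as a b, would accept aⁱbʲdᵏ (k≥1) exactly when both aⁱbʲ and aⁱbʲ⁺ᵏ are in the language, i.e. its language intersected with the regular set a*b*d⁺ would be exactly {aⁿbⁿdⁿ : n≥1} — impossible, since context-free languages are closed under intersection with regular sets and {aⁿbⁿdⁿ} is not context-free). So L* is not a DCFL.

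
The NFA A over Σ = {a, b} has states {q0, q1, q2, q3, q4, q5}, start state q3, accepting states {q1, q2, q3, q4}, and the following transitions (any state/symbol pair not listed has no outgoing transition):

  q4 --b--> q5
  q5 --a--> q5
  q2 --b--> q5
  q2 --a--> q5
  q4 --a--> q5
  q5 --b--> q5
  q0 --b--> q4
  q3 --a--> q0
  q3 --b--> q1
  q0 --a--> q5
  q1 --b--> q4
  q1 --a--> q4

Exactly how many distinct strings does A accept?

The useful subgraph on states {q0, q1, q3, q4} is acyclic, so L(A) is finite; the longest accepting path visits 3 useful states, giving maximum string length 2.
Counting accepting paths from q3 by length: 1 of length 0, 1 of length 1, 3 of length 2. Total 5.

5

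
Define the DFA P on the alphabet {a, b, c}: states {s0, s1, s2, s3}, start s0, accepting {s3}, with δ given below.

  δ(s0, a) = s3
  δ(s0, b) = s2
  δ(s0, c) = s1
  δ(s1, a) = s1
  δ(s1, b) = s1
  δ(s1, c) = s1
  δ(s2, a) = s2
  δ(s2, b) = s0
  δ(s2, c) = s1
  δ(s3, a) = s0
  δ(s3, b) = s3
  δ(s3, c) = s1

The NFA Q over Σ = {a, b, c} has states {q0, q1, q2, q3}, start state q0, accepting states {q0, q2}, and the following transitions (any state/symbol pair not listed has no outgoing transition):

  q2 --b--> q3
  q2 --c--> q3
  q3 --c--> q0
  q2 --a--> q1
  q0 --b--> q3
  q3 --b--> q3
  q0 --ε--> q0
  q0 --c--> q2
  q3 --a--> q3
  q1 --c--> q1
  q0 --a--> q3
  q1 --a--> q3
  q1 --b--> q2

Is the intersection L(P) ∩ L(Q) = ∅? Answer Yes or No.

Exploring the product automaton P × Q from the start pair (s0, q0), following both machines on each input symbol, reaches 8 state pairs: (s0, q0), (s3, q3), (s2, q3), (s1, q2), (s0, q3), (s1, q0), (s1, q1), (s1, q3).
P accepts in {s3} and Q accepts in {q0, q2}; no reachable pair has both components accepting, so no string drives both machines to acceptance simultaneously and L(P) ∩ L(Q) = ∅.
So no string is accepted by both, and the intersection is empty.

Yes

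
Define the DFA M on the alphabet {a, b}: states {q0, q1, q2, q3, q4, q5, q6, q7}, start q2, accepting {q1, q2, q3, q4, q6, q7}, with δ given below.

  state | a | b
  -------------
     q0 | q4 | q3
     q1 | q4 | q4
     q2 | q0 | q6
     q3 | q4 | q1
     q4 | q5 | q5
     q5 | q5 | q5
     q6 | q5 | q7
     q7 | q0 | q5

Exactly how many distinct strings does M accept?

The useful subgraph on states {q0, q1, q2, q3, q4, q6, q7} is acyclic, so L(M) is finite; the longest accepting path visits 7 useful states, giving maximum string length 6.
Counting accepting paths from q2 by length: 1 of length 0, 1 of length 1, 3 of length 2, 2 of length 3, 4 of length 4, 2 of length 5, 2 of length 6. Total 15.

15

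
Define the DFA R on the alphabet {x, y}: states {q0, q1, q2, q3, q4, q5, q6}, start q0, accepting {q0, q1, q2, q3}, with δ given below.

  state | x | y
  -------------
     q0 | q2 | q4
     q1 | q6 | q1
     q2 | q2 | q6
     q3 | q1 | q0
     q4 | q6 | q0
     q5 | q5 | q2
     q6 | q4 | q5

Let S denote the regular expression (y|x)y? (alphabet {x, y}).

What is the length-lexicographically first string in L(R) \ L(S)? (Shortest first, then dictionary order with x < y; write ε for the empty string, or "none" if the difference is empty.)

ε

The empty string ε is accepted by R but not by S.
Since ε is the unique shortest string, it is the required witness.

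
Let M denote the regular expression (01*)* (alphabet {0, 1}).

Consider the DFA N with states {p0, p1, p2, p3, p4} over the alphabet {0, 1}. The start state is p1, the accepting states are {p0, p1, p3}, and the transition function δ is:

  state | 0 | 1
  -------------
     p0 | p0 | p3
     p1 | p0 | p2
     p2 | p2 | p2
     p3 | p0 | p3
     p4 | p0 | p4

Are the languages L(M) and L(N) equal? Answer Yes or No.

Yes

Converting the expression M to a DFA (subset construction, then merging equivalent states) gives the minimal DFA with states {m0, m1, m2}, start state m0, accepting states {m0, m1} and transitions m0: 0→m1, 1→m2; m1: 0→m1, 1→m1; m2: 0→m2, 1→m2.
Exploring the product automaton M × N from the start pair (m0, p1), following both machines on each input symbol, reaches 4 state pairs: (m0, p1), (m1, p0), (m2, p2), (m1, p3).
M accepts in {m0, m1} and N accepts in {p0, p1, p3}. In every reachable pair the two components are either both accepting — (m0, p1), (m1, p0), (m1, p3) — or both non-accepting, so no string is accepted by exactly one of the machines: L(M) \ L(N) and L(N) \ L(M) are both empty.
Hence every string is accepted by M iff it is accepted by N, and the two languages coincide.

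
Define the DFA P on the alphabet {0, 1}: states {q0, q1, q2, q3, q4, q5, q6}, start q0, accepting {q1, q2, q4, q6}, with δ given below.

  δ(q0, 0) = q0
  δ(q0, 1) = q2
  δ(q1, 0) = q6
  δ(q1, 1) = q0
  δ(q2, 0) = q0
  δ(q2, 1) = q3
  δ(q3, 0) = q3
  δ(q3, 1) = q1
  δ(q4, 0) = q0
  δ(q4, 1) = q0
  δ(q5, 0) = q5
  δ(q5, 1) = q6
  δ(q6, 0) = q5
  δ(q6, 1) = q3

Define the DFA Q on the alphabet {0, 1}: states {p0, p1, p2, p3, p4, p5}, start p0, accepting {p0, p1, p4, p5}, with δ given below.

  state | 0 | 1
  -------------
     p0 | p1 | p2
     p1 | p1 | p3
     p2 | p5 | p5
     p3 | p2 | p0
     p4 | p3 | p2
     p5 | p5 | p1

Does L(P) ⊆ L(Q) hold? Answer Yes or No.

No

The string 1 is in L(P) but not in L(Q).
So L(P) ⊄ L(Q).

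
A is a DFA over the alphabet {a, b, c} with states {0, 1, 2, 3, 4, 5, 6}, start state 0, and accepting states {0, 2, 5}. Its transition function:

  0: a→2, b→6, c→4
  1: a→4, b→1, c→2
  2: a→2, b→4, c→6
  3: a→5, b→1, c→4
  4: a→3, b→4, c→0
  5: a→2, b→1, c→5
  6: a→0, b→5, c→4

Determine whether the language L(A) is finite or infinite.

State 2 is reachable from the start and can reach an accepting state, and it lies on the cycle 2 → 2.
Traversing that cycle any number of times yields accepted strings of unbounded length, so the language is infinite.

infinite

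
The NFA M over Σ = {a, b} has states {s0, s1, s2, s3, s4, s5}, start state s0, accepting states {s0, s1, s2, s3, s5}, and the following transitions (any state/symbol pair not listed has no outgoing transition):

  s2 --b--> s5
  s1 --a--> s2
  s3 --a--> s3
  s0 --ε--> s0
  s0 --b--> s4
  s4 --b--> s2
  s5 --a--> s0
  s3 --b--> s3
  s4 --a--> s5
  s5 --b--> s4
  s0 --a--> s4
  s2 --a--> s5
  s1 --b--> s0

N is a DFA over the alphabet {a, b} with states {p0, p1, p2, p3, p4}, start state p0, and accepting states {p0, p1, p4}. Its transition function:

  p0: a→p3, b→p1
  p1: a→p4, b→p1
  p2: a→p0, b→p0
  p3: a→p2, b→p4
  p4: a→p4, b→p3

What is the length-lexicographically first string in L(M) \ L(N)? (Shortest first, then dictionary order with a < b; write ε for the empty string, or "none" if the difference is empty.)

aa

The string aa is accepted by M but not by N.
No shorter string lies in the difference, and aa is the lexicographically first length-2 string in L(M) \ L(N).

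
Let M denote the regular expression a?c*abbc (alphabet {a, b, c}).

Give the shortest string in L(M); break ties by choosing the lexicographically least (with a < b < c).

abbc

By inspection of the expression, no string of length less than 4 matches, and abbc is the lexicographically first match of length 4.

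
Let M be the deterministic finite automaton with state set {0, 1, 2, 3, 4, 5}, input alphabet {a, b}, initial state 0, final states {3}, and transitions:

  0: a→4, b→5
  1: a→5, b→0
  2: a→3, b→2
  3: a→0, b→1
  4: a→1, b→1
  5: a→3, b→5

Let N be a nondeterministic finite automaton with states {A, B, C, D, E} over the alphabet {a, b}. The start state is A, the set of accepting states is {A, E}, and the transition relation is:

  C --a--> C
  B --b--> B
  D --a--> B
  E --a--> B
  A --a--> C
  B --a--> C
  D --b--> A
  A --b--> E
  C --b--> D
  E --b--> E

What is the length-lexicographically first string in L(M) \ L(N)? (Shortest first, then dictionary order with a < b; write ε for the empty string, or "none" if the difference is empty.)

The string ba is accepted by M but not by N.
No shorter string lies in the difference, and ba is the lexicographically first length-2 string in L(M) \ L(N).

ba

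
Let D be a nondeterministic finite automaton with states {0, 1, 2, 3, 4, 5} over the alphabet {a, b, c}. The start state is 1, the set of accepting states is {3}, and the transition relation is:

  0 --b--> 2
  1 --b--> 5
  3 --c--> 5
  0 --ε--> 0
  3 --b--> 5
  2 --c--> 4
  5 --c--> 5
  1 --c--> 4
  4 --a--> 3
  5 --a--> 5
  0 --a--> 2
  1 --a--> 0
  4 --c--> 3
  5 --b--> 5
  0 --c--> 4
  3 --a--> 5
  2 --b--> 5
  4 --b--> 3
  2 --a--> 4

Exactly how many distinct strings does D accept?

The useful subgraph on states {0, 1, 2, 3, 4} is acyclic, so L(D) is finite; the longest accepting path visits 5 useful states, giving maximum string length 4.
Counting accepting paths from 1 by length: 3 of length 2, 3 of length 3, 12 of length 4. Total 18.

18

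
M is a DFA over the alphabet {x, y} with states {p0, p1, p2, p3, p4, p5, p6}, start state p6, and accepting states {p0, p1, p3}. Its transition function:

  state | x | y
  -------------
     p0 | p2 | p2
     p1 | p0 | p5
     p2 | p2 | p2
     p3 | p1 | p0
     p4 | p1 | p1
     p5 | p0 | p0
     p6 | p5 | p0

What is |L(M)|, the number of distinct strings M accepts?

3

The useful subgraph on states {p0, p5, p6} is acyclic, so L(M) is finite; the longest accepting path visits 3 useful states, giving maximum string length 2.
Counting accepting paths from p6 by length: 1 of length 1, 2 of length 2. Total 3.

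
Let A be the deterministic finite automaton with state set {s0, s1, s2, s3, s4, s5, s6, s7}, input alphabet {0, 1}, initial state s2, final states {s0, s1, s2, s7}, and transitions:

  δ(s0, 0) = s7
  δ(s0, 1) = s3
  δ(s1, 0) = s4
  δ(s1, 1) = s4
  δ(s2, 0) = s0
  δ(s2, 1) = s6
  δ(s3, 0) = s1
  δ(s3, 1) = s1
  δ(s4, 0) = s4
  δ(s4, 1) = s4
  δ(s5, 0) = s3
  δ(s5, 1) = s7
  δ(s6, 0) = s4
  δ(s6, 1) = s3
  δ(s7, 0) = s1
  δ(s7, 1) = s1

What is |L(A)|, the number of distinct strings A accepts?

9

The useful subgraph on states {s0, s1, s2, s3, s6, s7} is acyclic, so L(A) is finite; the longest accepting path visits 4 useful states, giving maximum string length 3.
Counting accepting paths from s2 by length: 1 of length 0, 1 of length 1, 1 of length 2, 6 of length 3. Total 9.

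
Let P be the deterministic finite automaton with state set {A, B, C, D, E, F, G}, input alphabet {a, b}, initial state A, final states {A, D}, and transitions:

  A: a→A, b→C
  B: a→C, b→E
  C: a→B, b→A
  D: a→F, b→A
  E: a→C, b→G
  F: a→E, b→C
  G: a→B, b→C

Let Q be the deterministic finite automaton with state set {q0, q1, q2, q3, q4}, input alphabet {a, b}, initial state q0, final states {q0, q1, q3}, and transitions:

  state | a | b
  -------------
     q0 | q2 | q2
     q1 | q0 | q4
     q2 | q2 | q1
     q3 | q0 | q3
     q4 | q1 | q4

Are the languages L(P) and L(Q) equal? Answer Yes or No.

The string a is accepted by P but rejected by Q.
So L(P) ≠ L(Q).

No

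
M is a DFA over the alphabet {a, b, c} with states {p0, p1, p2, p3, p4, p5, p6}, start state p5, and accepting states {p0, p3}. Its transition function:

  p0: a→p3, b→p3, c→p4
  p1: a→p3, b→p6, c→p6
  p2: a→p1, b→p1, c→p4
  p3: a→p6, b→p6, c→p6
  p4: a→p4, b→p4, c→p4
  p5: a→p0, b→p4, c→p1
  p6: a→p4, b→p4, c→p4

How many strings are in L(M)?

4

The useful subgraph on states {p0, p1, p3, p5} is acyclic, so L(M) is finite; the longest accepting path visits 3 useful states, giving maximum string length 2.
Counting accepting paths from p5 by length: 1 of length 1, 3 of length 2. Total 4.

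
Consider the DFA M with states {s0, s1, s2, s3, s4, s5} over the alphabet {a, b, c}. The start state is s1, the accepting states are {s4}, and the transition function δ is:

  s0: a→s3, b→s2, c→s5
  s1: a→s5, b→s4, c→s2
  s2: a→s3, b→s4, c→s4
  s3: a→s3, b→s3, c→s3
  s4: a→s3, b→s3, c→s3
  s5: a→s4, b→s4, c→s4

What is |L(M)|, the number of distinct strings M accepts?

6

The useful subgraph on states {s1, s2, s4, s5} is acyclic, so L(M) is finite; the longest accepting path visits 3 useful states, giving maximum string length 2.
Counting accepting paths from s1 by length: 1 of length 1, 5 of length 2. Total 6.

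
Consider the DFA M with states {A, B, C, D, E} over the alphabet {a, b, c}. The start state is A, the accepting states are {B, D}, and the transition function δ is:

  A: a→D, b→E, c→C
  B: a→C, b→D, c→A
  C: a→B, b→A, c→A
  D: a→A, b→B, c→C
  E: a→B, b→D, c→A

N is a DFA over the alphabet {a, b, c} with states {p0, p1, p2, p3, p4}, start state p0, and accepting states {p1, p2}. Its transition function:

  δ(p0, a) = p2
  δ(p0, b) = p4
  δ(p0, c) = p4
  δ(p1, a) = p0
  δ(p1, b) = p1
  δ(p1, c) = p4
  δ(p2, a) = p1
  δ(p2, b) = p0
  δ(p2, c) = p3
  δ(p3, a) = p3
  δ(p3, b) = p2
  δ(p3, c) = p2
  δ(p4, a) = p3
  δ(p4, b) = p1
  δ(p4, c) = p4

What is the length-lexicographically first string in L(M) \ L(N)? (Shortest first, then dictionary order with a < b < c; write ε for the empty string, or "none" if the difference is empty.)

The string ab is accepted by M but not by N.
No shorter string lies in the difference, and ab is the lexicographically first length-2 string in L(M) \ L(N).

ab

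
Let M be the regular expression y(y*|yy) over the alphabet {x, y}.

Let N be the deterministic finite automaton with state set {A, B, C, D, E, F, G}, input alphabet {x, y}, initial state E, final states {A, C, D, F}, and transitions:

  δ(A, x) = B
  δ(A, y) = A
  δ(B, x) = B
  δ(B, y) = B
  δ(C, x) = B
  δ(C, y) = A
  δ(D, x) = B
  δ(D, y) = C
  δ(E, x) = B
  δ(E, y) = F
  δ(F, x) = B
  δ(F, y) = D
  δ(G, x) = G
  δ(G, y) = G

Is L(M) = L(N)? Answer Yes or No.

Yes

Converting the expression M to a DFA (subset construction, then merging equivalent states) gives the minimal DFA with states {m0, m1, m2}, start state m0, accepting states {m2} and transitions m0: x→m1, y→m2; m1: x→m1, y→m1; m2: x→m1, y→m2.
Exploring the product automaton M × N from the start pair (m0, E), following both machines on each input symbol, reaches 6 state pairs: (m0, E), (m1, B), (m2, F), (m2, D), (m2, C), (m2, A).
M accepts in {m2} and N accepts in {A, C, D, F}. In every reachable pair the two components are either both accepting — (m2, F), (m2, D), (m2, C), (m2, A) — or both non-accepting, so no string is accepted by exactly one of the machines: L(M) \ L(N) and L(N) \ L(M) are both empty.
Hence every string is accepted by M iff it is accepted by N, and the two languages coincide.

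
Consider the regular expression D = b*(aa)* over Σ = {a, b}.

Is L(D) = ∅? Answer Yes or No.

No

The empty string ε matches the expression, so it belongs to L(D).
Since L(D) contains at least one string, it is not empty.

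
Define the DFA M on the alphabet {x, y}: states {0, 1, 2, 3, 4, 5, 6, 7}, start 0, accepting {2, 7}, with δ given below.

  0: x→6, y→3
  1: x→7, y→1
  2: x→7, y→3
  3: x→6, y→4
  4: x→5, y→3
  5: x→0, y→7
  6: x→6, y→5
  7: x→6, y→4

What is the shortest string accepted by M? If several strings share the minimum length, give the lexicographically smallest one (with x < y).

xyy

A breadth-first search from 0 reaches an accepting state first via the path 0 → 6 → 5 → 7 on input xyy.
No string of length < 3 is accepted (BFS exhausts all shorter strings without reaching an accepting state), and xyy is the lexicographically least accepting string of length 3.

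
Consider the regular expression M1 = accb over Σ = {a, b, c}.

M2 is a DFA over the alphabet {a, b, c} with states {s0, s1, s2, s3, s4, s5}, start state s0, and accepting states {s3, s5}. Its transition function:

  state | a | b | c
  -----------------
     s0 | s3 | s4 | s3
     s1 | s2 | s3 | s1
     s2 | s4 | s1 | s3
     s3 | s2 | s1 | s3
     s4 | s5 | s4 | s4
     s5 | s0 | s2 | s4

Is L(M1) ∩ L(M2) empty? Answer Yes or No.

Yes

Converting the expression M1 to a DFA (subset construction, then merging equivalent states) gives the minimal DFA with states {r0, r1, r2, r3, r4, r5}, start state r0, accepting states {r5} and transitions r0: a→r1, b→r2, c→r2; r1: a→r2, b→r2, c→r3; r2: a→r2, b→r2, c→r2; r3: a→r2, b→r2, c→r4; r4: a→r2, b→r5, c→r2; r5: a→r2, b→r2, c→r2.
Exploring the product automaton M1 × M2 from the start pair (r0, s0), following both machines on each input symbol, reaches 11 state pairs: (r0, s0), (r1, s3), (r2, s4), (r2, s3), (r2, s2), (r2, s1), (r3, s3), (r2, s5), (r4, s3), (r2, s0), (r5, s1).
M1 accepts in {r5} and M2 accepts in {s3, s5}; no reachable pair has both components accepting, so no string drives both machines to acceptance simultaneously and L(M1) ∩ L(M2) = ∅.
So no string is accepted by both, and the intersection is empty.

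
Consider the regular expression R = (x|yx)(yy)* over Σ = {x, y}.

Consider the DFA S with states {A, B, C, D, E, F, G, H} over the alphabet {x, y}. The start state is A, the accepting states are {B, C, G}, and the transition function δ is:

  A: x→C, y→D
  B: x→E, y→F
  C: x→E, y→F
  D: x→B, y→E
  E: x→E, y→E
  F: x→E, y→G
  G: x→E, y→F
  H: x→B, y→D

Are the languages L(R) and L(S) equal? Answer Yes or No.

Yes

Converting the expression R to a DFA (subset construction, then merging equivalent states) gives the minimal DFA with states {r0, r1, r2, r3, r4}, start state r0, accepting states {r1} and transitions r0: x→r1, y→r2; r1: x→r3, y→r4; r2: x→r1, y→r3; r3: x→r3, y→r3; r4: x→r3, y→r1.
Exploring the product automaton R × S from the start pair (r0, A), following both machines on each input symbol, reaches 7 state pairs: (r0, A), (r1, C), (r2, D), (r3, E), (r4, F), (r1, B), (r1, G).
R accepts in {r1} and S accepts in {B, C, G}. In every reachable pair the two components are either both accepting — (r1, C), (r1, B), (r1, G) — or both non-accepting, so no string is accepted by exactly one of the machines: L(R) \ L(S) and L(S) \ L(R) are both empty.
Hence every string is accepted by R iff it is accepted by S, and the two languages coincide.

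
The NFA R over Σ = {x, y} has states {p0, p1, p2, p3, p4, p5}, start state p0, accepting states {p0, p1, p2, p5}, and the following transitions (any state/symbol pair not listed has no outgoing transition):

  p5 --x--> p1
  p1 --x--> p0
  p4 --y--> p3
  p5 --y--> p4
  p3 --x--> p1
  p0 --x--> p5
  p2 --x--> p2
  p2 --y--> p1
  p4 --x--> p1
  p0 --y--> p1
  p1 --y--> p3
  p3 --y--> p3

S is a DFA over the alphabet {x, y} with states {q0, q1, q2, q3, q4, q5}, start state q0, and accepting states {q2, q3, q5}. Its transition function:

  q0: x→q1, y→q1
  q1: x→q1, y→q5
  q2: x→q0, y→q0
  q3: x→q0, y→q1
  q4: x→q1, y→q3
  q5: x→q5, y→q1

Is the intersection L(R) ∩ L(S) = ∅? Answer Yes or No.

The string xyx is accepted by both R and S.
Hence L(R) ∩ L(S) ≠ ∅.

No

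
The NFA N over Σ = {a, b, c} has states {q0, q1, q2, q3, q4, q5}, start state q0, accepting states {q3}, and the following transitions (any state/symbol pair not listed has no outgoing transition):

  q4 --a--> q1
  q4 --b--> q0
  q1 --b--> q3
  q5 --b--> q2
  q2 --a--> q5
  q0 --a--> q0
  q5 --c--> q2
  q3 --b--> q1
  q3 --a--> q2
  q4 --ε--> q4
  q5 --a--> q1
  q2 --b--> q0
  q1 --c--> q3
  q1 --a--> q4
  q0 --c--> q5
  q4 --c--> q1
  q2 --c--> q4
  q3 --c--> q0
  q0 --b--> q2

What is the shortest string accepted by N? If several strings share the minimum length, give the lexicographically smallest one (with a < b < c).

cab

A breadth-first search from q0 reaches an accepting state first via the path q0 → q5 → q1 → q3 on input cab.
No string of length < 3 is accepted (BFS exhausts all shorter strings without reaching an accepting state), and cab is the lexicographically least accepting string of length 3.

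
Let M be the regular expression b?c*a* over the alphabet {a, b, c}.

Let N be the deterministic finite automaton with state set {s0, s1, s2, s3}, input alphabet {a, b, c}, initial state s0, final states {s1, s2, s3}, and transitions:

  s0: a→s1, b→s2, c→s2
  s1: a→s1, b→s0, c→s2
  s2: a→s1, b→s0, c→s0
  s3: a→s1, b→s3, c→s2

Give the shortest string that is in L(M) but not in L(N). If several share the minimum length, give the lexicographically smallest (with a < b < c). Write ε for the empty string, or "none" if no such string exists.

ε

The empty string ε is accepted by M but not by N.
Since ε is the unique shortest string, it is the required witness.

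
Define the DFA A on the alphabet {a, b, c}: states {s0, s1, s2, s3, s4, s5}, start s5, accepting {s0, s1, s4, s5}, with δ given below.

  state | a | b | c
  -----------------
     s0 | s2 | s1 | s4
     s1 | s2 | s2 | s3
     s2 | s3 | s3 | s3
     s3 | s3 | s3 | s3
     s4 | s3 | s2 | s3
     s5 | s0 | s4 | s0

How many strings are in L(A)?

The useful subgraph on states {s0, s1, s4, s5} is acyclic, so L(A) is finite; the longest accepting path visits 3 useful states, giving maximum string length 2.
Counting accepting paths from s5 by length: 1 of length 0, 3 of length 1, 4 of length 2. Total 8.

8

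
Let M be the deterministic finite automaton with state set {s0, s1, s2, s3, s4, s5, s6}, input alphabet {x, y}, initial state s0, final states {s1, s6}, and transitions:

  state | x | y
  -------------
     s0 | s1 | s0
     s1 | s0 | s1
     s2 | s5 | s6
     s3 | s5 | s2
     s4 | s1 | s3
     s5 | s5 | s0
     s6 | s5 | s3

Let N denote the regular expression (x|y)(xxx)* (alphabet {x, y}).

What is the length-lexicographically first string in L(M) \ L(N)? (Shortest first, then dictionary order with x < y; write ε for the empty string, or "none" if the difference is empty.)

xy

The string xy is accepted by M but not by N.
No shorter string lies in the difference, and xy is the lexicographically first length-2 string in L(M) \ L(N).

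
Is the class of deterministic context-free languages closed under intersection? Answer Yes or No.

No

DCFLs are closed under complement (normalise the DPDA to read all of its input, then flip the verdict). If they were also closed under intersection, De Morgan would make them closed under union; but {aⁿbⁿ : n≥0} and {aⁿb²ⁿ : n≥0} are DCFLs (push the a's; pop one per b, respectively one per two b's) whose union no deterministic PDA accepts: a DPDA for it would have a single run on aⁿb²ⁿ, accepting after the prefix aⁿbⁿ and accepting again after n more b's; an ordinary PDA that simulates it on a's and b's and, at any moment when it is accepting, may switch to reading only a fresh letter c while feeding each c to the simulation as a b, would accept aⁱbʲcᵏ (k≥1) exactly when both aⁱbʲ and aⁱbʲ⁺ᵏ are in the language, i.e. its language intersected with the regular set a*b*c⁺ would be exactly {aⁿbⁿcⁿ : n≥1} — impossible, since context-free languages are closed under intersection with regular sets and {aⁿbⁿcⁿ} is not context-free.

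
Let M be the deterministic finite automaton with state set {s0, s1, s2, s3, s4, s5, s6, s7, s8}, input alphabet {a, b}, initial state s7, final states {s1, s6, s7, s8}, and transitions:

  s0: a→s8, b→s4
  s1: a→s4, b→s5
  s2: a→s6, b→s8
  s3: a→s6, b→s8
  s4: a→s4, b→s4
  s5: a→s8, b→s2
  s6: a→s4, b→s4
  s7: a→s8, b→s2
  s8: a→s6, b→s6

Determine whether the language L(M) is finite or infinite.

finite

The useful states (reachable from s7 and able to reach an accepting state) are {s2, s6, s7, s8}.
Restricted to these states the transition graph has no cycle, so every accepting path has bounded length and L is finite.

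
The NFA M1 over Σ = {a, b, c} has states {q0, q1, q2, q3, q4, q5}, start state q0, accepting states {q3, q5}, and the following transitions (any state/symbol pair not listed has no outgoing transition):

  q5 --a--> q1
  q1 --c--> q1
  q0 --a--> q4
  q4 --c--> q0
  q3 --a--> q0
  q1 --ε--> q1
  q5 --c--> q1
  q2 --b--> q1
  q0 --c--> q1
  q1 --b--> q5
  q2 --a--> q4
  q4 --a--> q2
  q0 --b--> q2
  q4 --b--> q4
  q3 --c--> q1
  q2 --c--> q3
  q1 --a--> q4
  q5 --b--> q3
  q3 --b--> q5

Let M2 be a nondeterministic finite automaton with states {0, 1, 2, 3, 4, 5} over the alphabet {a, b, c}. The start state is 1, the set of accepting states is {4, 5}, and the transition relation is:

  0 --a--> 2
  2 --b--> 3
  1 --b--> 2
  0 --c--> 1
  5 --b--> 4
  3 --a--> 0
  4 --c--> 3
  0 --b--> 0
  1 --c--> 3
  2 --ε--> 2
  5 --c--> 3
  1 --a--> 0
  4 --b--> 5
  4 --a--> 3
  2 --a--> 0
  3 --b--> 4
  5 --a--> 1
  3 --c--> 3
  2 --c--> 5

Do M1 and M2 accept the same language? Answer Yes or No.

Yes

Exploring the product automaton M1 × M2 from the start pair (q0, 1), following both machines on each input symbol, reaches 6 state pairs: (q0, 1), (q4, 0), (q2, 2), (q1, 3), (q3, 5), (q5, 4).
M1 accepts in {q3, q5} and M2 accepts in {4, 5}. In every reachable pair the two components are either both accepting — (q3, 5), (q5, 4) — or both non-accepting, so no string is accepted by exactly one of the machines: L(M1) \ L(M2) and L(M2) \ L(M1) are both empty.
Hence every string is accepted by M1 iff it is accepted by M2, and the two languages coincide.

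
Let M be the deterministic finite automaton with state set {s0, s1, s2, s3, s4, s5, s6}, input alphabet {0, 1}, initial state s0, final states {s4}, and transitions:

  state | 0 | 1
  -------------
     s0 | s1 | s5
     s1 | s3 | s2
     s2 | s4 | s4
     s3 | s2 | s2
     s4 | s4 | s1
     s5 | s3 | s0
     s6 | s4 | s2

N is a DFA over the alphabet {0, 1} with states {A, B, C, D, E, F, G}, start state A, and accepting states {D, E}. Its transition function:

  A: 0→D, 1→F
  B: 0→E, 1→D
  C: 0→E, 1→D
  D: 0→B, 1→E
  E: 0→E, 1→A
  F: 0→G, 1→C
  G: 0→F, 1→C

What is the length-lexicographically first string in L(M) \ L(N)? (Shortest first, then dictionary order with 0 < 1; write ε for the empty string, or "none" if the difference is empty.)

The string 011 is accepted by M but not by N.
No shorter string lies in the difference, and 011 is the lexicographically first length-3 string in L(M) \ L(N).

011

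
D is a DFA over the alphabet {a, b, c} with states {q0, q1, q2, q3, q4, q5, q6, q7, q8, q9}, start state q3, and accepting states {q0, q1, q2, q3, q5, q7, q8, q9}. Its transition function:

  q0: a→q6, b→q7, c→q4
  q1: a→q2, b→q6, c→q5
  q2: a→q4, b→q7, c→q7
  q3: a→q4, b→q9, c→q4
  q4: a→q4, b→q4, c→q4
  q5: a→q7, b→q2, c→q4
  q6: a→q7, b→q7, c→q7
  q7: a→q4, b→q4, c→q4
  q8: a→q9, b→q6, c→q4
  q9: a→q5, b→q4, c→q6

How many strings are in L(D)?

10

The useful subgraph on states {q2, q3, q5, q6, q7, q9} is acyclic, so L(D) is finite; the longest accepting path visits 5 useful states, giving maximum string length 4.
Counting accepting paths from q3 by length: 1 of length 0, 1 of length 1, 1 of length 2, 5 of length 3, 2 of length 4. Total 10.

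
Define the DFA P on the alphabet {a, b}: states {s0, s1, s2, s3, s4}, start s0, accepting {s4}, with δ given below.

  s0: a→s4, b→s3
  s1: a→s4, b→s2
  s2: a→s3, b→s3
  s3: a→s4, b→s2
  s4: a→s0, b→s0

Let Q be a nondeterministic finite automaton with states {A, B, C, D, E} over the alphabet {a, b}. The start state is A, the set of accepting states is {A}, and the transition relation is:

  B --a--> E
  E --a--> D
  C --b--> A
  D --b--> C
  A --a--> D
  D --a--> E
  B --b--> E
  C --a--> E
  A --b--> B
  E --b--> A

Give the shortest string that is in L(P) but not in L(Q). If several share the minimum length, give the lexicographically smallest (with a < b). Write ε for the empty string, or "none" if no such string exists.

a

The string a is accepted by P but not by Q.
No shorter string lies in the difference, and a is the lexicographically first length-1 string in L(P) \ L(Q).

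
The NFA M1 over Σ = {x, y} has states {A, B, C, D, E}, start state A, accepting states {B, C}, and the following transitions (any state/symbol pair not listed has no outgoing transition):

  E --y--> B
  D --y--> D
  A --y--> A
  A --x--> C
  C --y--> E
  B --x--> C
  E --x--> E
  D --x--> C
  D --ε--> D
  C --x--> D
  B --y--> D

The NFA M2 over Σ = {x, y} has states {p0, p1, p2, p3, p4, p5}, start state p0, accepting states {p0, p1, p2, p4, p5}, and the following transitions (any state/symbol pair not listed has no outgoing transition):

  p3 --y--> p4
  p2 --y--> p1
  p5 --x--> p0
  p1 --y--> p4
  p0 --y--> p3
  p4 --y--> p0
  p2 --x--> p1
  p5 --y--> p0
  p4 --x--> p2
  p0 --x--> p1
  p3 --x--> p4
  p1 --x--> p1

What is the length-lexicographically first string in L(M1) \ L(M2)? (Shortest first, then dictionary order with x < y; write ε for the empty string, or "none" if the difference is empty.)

yxyy

The string yxyy is accepted by M1 but not by M2.
No shorter string lies in the difference, and yxyy is the lexicographically first length-4 string in L(M1) \ L(M2).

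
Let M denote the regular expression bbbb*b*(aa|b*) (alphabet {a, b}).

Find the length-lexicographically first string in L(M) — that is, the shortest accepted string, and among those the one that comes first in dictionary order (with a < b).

By inspection of the expression, no string of length less than 3 matches, and bbb is the lexicographically first match of length 3.

bbb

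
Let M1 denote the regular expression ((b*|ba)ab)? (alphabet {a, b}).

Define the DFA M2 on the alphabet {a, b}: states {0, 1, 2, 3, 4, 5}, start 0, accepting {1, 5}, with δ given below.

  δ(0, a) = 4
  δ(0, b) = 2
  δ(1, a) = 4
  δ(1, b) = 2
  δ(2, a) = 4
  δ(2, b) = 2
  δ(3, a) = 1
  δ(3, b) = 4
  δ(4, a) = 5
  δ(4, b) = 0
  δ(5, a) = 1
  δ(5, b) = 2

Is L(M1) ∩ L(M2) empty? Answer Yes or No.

Converting the expression M1 to a DFA (subset construction, then merging equivalent states) gives the minimal DFA with states {r0, r1, r2, r3, r4, r5, r6}, start state r0, accepting states {r0, r4} and transitions r0: a→r1, b→r2; r1: a→r3, b→r4; r2: a→r5, b→r6; r3: a→r3, b→r3; r4: a→r3, b→r3; r5: a→r1, b→r4; r6: a→r1, b→r6.
Exploring the product automaton M1 × M2 from the start pair (r0, 0), following both machines on each input symbol, reaches 13 state pairs: (r0, 0), (r1, 4), (r2, 2), (r3, 5), (r4, 0), (r5, 4), (r6, 2), (r3, 1), (r3, 2), (r3, 4), (r1, 5), (r3, 0), (r4, 2).
M1 accepts in {r0, r4} and M2 accepts in {1, 5}; no reachable pair has both components accepting, so no string drives both machines to acceptance simultaneously and L(M1) ∩ L(M2) = ∅.
So no string is accepted by both, and the intersection is empty.

Yes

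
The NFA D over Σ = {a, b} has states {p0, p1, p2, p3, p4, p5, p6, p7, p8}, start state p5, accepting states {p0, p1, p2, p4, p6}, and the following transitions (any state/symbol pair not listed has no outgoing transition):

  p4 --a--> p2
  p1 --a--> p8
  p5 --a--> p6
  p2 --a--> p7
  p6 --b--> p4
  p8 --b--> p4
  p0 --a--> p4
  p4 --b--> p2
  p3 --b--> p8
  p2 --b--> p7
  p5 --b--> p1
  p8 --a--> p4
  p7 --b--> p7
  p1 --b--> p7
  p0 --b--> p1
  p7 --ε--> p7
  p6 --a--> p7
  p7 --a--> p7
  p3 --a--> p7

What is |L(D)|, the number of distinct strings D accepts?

11

The useful subgraph on states {p1, p2, p4, p5, p6, p8} is acyclic, so L(D) is finite; the longest accepting path visits 5 useful states, giving maximum string length 4.
Counting accepting paths from p5 by length: 2 of length 1, 1 of length 2, 4 of length 3, 4 of length 4. Total 11.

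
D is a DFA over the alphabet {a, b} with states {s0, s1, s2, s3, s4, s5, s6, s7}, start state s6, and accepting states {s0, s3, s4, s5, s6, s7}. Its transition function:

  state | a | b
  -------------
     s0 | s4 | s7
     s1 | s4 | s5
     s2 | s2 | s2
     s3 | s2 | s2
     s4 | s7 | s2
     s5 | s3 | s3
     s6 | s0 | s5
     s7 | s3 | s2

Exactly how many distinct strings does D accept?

The useful subgraph on states {s0, s3, s4, s5, s6, s7} is acyclic, so L(D) is finite; the longest accepting path visits 5 useful states, giving maximum string length 4.
Counting accepting paths from s6 by length: 1 of length 0, 2 of length 1, 4 of length 2, 2 of length 3, 1 of length 4. Total 10.

10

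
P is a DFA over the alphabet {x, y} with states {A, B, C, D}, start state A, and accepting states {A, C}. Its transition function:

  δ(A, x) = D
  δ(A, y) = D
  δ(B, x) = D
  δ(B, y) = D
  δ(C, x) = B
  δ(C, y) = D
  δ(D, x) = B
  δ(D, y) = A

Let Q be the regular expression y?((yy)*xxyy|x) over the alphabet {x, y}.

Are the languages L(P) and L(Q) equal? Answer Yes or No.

No

The empty string ε is accepted by P but rejected by Q.
So L(P) ≠ L(Q).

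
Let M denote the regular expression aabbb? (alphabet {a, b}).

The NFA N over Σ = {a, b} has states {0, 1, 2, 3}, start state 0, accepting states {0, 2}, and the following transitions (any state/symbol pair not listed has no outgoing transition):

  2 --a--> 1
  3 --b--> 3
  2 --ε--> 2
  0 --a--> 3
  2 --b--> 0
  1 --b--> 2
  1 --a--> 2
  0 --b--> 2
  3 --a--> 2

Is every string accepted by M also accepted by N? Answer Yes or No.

Converting the expression M to a DFA (subset construction, then merging equivalent states) gives the minimal DFA with states {m0, m1, m2, m3, m4, m5, m6}, start state m0, accepting states {m5, m6} and transitions m0: a→m1, b→m2; m1: a→m3, b→m2; m2: a→m2, b→m2; m3: a→m2, b→m4; m4: a→m2, b→m5; m5: a→m2, b→m6; m6: a→m2, b→m2.
Exploring the product automaton M × N from the start pair (m0, 0), following both machines on each input symbol, reaches 10 state pairs: (m0, 0), (m1, 3), (m2, 2), (m3, 2), (m2, 3), (m2, 1), (m2, 0), (m4, 0), (m5, 2), (m6, 0).
M accepts in {m5, m6} and N accepts in {0, 2}. The reachable pairs whose M-component is accepting are (m5, 2), (m6, 0); in each of them the N-component is accepting too, so the product for L(M) \ L(N) (M-component accepting, N-component rejecting) has no reachable accepting pair and the difference is empty.
Hence every string in L(M) is also in L(N).

Yes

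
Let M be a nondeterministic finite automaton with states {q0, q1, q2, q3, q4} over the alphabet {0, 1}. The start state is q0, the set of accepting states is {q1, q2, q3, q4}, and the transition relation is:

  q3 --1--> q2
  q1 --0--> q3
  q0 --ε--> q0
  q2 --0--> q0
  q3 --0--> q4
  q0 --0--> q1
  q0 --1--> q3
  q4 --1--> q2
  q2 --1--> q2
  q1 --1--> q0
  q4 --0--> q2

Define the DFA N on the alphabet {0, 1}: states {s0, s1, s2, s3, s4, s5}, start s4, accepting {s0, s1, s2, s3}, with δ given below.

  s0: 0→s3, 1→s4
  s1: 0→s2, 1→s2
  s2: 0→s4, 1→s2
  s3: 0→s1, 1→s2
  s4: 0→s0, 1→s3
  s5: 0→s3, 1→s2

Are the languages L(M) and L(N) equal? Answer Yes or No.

Exploring the product automaton M × N from the start pair (q0, s4), following both machines on each input symbol, reaches 5 state pairs: (q0, s4), (q1, s0), (q3, s3), (q4, s1), (q2, s2).
M accepts in {q1, q2, q3, q4} and N accepts in {s0, s1, s2, s3}. In every reachable pair the two components are either both accepting — (q1, s0), (q3, s3), (q4, s1), (q2, s2) — or both non-accepting, so no string is accepted by exactly one of the machines: L(M) \ L(N) and L(N) \ L(M) are both empty.
Hence every string is accepted by M iff it is accepted by N, and the two languages coincide.

Yes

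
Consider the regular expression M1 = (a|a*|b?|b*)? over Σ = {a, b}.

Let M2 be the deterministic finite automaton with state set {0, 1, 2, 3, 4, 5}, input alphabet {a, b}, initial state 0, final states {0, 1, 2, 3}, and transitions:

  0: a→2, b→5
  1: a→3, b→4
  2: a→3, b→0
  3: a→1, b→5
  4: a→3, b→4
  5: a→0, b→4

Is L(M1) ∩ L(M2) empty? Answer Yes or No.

The empty string ε is accepted by both M1 and M2.
Hence L(M1) ∩ L(M2) ≠ ∅.

No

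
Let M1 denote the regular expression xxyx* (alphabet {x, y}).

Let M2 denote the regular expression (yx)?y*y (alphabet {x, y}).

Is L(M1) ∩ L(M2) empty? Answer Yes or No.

Yes

Converting the expression M1 to a DFA (subset construction, then merging equivalent states) gives the minimal DFA with states {r0, r1, r2, r3, r4}, start state r0, accepting states {r4} and transitions r0: x→r1, y→r2; r1: x→r3, y→r2; r2: x→r2, y→r2; r3: x→r2, y→r4; r4: x→r4, y→r2.
Converting the expression M2 to a DFA (subset construction, then merging equivalent states) gives the minimal DFA with states {t0, t1, t2, t3, t4}, start state t0, accepting states {t2, t4} and transitions t0: x→t1, y→t2; t1: x→t1, y→t1; t2: x→t3, y→t4; t3: x→t1, y→t4; t4: x→t1, y→t4.
Exploring the product automaton M1 × M2 from the start pair (r0, t0), following both machines on each input symbol, reaches 8 state pairs: (r0, t0), (r1, t1), (r2, t2), (r3, t1), (r2, t1), (r2, t3), (r2, t4), (r4, t1).
M1 accepts in {r4} and M2 accepts in {t2, t4}; no reachable pair has both components accepting, so no string drives both machines to acceptance simultaneously and L(M1) ∩ L(M2) = ∅.
So no string is accepted by both, and the intersection is empty.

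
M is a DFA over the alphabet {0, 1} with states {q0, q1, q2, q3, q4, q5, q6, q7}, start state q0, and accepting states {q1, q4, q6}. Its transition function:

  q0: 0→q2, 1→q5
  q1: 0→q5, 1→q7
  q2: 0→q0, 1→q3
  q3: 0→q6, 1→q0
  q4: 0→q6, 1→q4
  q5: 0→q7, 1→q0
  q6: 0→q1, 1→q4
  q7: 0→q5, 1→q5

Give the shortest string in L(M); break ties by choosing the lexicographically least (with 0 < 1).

A breadth-first search from q0 reaches an accepting state first via the path q0 → q2 → q3 → q6 on input 010.
No string of length < 3 is accepted (BFS exhausts all shorter strings without reaching an accepting state), and 010 is the lexicographically least accepting string of length 3.

010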